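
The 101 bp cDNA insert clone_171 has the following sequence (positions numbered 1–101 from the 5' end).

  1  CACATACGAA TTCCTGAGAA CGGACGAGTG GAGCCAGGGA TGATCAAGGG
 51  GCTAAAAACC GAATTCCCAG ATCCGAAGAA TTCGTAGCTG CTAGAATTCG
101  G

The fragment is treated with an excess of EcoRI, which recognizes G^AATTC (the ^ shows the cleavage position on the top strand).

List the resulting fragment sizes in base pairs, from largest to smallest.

53, 17, 16, 8, 7 bp

EcoRI sites (GAATTC) start at positions 8, 61, 78, 94.
EcoRI cuts after the first base of each site, so after positions 8, 61, 78, 94.
Linear molecule, 4 cuts → 5 fragments:
  1–8 → 8 bp
  9–61 → 53 bp
  62–78 → 17 bp
  79–94 → 16 bp
  95–101 → 7 bp
Sorted largest to smallest: 53, 17, 16, 8, 7 bp.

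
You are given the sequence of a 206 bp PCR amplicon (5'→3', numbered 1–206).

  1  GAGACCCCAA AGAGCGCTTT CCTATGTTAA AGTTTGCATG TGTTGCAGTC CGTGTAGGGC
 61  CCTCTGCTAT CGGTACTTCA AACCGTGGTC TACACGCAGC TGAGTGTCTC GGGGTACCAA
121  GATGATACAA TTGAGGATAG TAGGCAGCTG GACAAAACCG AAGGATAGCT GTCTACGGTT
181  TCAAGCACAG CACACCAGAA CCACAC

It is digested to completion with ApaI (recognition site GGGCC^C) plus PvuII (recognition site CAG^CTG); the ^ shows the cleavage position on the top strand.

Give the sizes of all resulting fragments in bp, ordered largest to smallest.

The ApaI site (GGGCCC) starts at position 57.
ApaI cuts after base 5 of each site (before the last base), so after position 61.
PvuII sites (CAGCTG) start at positions 97, 145.
PvuII cuts after base 3 of each site, so after positions 99, 147.
Combined cut positions: 61, 99, 147.
Linear molecule, 3 cuts → 4 fragments:
  1–61 → 61 bp
  62–99 → 38 bp
  100–147 → 48 bp
  148–206 → 59 bp
Sorted largest to smallest: 61, 59, 48, 38 bp.

61, 59, 48, 38 bp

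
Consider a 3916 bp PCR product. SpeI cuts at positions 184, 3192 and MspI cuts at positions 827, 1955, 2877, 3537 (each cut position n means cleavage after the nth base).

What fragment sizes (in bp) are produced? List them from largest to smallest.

Combined cut positions (sorted): 184, 827, 1955, 2877, 3192, 3537.
Linear molecule, 6 cuts → 7 fragments:
  184 − 0 = 184 bp
  827 − 184 = 643 bp
  1955 − 827 = 1128 bp
  2877 − 1955 = 922 bp
  3192 − 2877 = 315 bp
  3537 − 3192 = 345 bp
  3916 − 3537 = 379 bp
Sorted largest to smallest: 1128, 922, 643, 379, 345, 315, 184 bp.

1128, 922, 643, 379, 345, 315, 184 bp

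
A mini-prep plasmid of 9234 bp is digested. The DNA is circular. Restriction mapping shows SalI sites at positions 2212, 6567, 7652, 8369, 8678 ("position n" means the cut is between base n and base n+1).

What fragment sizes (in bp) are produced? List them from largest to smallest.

4355, 2768, 1085, 717, 309 bp

Circular molecule, 5 cuts → 5 fragments:
  6567 − 2212 = 4355 bp
  7652 − 6567 = 1085 bp
  8369 − 7652 = 717 bp
  8678 − 8369 = 309 bp
  wrap: 9234 − 8678 + 2212 = 2768 bp
Sorted largest to smallest: 4355, 2768, 1085, 717, 309 bp.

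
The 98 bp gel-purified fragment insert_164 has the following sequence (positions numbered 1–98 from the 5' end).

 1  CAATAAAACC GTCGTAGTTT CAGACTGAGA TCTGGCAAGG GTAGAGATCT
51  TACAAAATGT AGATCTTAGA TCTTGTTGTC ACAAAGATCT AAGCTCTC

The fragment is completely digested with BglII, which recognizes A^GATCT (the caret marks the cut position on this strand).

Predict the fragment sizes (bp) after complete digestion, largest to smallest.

28, 17, 17, 16, 13, 7 bp

BglII sites (AGATCT) start at positions 28, 45, 61, 68, 85.
BglII cuts after the first base of each site, so after positions 28, 45, 61, 68, 85.
Linear molecule, 5 cuts → 6 fragments:
  1–28 → 28 bp
  29–45 → 17 bp
  46–61 → 16 bp
  62–68 → 7 bp
  69–85 → 17 bp
  86–98 → 13 bp
Sorted largest to smallest: 28, 17, 17, 16, 13, 7 bp.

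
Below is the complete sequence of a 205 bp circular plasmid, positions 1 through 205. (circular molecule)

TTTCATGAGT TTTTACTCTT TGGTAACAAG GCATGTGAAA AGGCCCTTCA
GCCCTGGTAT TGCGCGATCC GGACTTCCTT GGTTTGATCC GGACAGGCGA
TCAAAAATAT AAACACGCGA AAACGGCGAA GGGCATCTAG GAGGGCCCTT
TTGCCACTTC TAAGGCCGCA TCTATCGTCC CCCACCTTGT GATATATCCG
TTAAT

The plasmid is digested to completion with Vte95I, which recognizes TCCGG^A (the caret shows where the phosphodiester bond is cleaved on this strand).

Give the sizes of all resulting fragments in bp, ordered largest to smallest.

Vte95I sites (TCCGGA) start at positions 68, 88.
Vte95I cuts after base 5 of each site (before the last base), so after positions 72, 92.
Circular molecule, 2 cuts → 2 fragments:
  73–92 → 20 bp
  93–205 then 1–72 → 113 + 72 = 185 bp
Sorted largest to smallest: 185, 20 bp.

185, 20 bp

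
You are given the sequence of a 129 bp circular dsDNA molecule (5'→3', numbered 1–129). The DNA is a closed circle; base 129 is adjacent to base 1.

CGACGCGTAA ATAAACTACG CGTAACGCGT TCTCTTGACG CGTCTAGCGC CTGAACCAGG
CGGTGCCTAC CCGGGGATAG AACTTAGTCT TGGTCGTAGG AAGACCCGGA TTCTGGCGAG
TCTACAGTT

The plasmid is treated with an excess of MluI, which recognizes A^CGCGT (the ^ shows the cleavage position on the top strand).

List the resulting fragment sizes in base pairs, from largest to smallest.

94, 15, 13, 7 bp

MluI sites (ACGCGT) start at positions 3, 18, 25, 38.
MluI cuts after the first base of each site, so after positions 3, 18, 25, 38.
Circular molecule, 4 cuts → 4 fragments:
  4–18 → 15 bp
  19–25 → 7 bp
  26–38 → 13 bp
  39–129 then 1–3 → 91 + 3 = 94 bp
Sorted largest to smallest: 94, 15, 13, 7 bp.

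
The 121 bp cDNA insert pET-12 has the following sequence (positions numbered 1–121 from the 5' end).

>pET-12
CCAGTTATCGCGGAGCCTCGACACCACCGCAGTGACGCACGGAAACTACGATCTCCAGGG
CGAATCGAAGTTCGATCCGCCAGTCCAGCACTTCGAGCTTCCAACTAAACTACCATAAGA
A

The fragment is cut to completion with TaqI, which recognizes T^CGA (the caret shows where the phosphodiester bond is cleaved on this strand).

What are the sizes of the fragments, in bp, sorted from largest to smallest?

47, 28, 21, 18, 7 bp

TaqI sites (TCGA) start at positions 18, 65, 72, 93.
TaqI cuts after the first base of each site, so after positions 18, 65, 72, 93.
Linear molecule, 4 cuts → 5 fragments:
  1–18 → 18 bp
  19–65 → 47 bp
  66–72 → 7 bp
  73–93 → 21 bp
  94–121 → 28 bp
Sorted largest to smallest: 47, 28, 21, 18, 7 bp.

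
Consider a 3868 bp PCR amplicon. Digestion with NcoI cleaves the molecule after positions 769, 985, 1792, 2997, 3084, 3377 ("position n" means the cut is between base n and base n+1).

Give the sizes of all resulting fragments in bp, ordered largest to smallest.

1205, 807, 769, 491, 293, 216, 87 bp

Linear molecule, 6 cuts → 7 fragments:
  769 − 0 = 769 bp
  985 − 769 = 216 bp
  1792 − 985 = 807 bp
  2997 − 1792 = 1205 bp
  3084 − 2997 = 87 bp
  3377 − 3084 = 293 bp
  3868 − 3377 = 491 bp
Sorted largest to smallest: 1205, 807, 769, 491, 293, 216, 87 bp.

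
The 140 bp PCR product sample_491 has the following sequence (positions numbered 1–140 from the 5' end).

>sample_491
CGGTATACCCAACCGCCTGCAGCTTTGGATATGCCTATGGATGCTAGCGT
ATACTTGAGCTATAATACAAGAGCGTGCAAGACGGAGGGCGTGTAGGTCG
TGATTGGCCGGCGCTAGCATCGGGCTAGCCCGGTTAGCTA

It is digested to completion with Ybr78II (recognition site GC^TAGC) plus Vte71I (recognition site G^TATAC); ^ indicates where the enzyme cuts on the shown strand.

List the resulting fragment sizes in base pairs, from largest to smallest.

Ybr78II sites (GCTAGC) start at positions 43, 113, 124.
Ybr78II cuts after base 2 of each site, so after positions 44, 114, 125.
Vte71I sites (GTATAC) start at positions 3, 49.
Vte71I cuts after the first base of each site, so after positions 3, 49.
Combined cut positions: 3, 44, 49, 114, 125.
Linear molecule, 5 cuts → 6 fragments:
  1–3 → 3 bp
  4–44 → 41 bp
  45–49 → 5 bp
  50–114 → 65 bp
  115–125 → 11 bp
  126–140 → 15 bp
Sorted largest to smallest: 65, 41, 15, 11, 5, 3 bp.

65, 41, 15, 11, 5, 3 bp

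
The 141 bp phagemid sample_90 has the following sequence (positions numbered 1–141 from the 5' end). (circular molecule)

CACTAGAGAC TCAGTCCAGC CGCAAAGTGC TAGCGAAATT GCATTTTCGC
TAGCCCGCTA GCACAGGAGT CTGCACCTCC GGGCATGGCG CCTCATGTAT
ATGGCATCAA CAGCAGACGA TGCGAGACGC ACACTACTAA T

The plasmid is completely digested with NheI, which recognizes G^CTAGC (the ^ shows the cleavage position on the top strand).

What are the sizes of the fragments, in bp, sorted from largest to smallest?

113, 20, 8 bp

NheI sites (GCTAGC) start at positions 29, 49, 57.
NheI cuts after the first base of each site, so after positions 29, 49, 57.
Circular molecule, 3 cuts → 3 fragments:
  30–49 → 20 bp
  50–57 → 8 bp
  58–141 then 1–29 → 84 + 29 = 113 bp
Sorted largest to smallest: 113, 20, 8 bp.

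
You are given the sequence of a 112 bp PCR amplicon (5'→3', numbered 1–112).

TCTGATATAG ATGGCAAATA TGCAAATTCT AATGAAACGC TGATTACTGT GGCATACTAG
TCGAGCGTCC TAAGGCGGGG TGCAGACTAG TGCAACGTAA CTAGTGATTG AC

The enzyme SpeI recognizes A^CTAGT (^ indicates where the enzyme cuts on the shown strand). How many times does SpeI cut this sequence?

3

ACTAGT occurs starting at positions 56, 86, 100.
SpeI cuts at 3 sites.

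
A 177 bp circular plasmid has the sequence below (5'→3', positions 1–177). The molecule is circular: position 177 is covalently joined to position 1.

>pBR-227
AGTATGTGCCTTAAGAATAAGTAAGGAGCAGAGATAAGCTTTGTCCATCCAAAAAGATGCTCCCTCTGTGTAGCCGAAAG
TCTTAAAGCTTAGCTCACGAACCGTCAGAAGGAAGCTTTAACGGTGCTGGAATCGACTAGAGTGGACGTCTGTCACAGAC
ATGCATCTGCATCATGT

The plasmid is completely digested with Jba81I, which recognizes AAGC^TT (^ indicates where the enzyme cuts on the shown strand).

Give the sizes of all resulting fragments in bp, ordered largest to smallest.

100, 50, 27 bp

Jba81I sites (AAGCTT) start at positions 36, 86, 113.
Jba81I cuts after base 4 of each site, so after positions 39, 89, 116.
Circular molecule, 3 cuts → 3 fragments:
  40–89 → 50 bp
  90–116 → 27 bp
  117–177 then 1–39 → 61 + 39 = 100 bp
Sorted largest to smallest: 100, 50, 27 bp.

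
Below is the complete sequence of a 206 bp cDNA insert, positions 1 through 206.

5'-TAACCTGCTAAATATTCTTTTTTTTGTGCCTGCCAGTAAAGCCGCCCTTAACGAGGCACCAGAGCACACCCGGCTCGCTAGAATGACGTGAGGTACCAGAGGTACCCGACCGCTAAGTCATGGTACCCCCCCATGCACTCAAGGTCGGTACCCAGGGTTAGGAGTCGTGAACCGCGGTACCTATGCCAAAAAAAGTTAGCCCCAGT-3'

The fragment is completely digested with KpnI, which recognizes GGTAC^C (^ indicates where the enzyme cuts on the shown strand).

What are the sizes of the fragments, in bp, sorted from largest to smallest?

KpnI sites (GGTACC) start at positions 92, 101, 122, 147, 176.
KpnI cuts after base 5 of each site (before the last base), so after positions 96, 105, 126, 151, 180.
Linear molecule, 5 cuts → 6 fragments:
  1–96 → 96 bp
  97–105 → 9 bp
  106–126 → 21 bp
  127–151 → 25 bp
  152–180 → 29 bp
  181–206 → 26 bp
Sorted largest to smallest: 96, 29, 26, 25, 21, 9 bp.

96, 29, 26, 25, 21, 9 bp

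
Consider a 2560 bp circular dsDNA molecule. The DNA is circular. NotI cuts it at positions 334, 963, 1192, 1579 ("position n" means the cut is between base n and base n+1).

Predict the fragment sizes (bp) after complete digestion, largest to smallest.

Circular molecule, 4 cuts → 4 fragments:
  963 − 334 = 629 bp
  1192 − 963 = 229 bp
  1579 − 1192 = 387 bp
  wrap: 2560 − 1579 + 334 = 1315 bp
Sorted largest to smallest: 1315, 629, 387, 229 bp.

1315, 629, 387, 229 bp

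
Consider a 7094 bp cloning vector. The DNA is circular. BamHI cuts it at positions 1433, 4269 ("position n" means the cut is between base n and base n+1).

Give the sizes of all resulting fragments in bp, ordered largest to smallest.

Circular molecule, 2 cuts → 2 fragments:
  4269 − 1433 = 2836 bp
  wrap: 7094 − 4269 + 1433 = 4258 bp
Sorted largest to smallest: 4258, 2836 bp.

4258, 2836 bp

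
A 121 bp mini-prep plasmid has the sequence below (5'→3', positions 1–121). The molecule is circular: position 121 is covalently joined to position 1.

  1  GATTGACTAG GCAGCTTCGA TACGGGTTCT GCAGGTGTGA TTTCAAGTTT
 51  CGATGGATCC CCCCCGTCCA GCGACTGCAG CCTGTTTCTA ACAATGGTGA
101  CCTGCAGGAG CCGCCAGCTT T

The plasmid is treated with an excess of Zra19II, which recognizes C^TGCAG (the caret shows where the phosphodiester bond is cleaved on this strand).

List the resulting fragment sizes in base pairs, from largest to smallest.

Zra19II sites (CTGCAG) start at positions 29, 75, 102.
Zra19II cuts after the first base of each site, so after positions 29, 75, 102.
Circular molecule, 3 cuts → 3 fragments:
  30–75 → 46 bp
  76–102 → 27 bp
  103–121 then 1–29 → 19 + 29 = 48 bp
Sorted largest to smallest: 48, 46, 27 bp.

48, 46, 27 bp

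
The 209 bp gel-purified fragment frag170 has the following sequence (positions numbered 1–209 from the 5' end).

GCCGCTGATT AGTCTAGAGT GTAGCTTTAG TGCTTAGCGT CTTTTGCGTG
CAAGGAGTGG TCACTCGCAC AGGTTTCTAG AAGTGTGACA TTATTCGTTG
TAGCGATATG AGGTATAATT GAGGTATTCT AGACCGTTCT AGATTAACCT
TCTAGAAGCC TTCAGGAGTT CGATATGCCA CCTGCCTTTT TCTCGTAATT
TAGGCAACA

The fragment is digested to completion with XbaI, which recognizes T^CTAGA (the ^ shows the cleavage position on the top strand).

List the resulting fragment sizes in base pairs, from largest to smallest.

63, 58, 52, 13, 13, 10 bp

XbaI sites (TCTAGA) start at positions 13, 76, 128, 138, 151.
XbaI cuts after the first base of each site, so after positions 13, 76, 128, 138, 151.
Linear molecule, 5 cuts → 6 fragments:
  1–13 → 13 bp
  14–76 → 63 bp
  77–128 → 52 bp
  129–138 → 10 bp
  139–151 → 13 bp
  152–209 → 58 bp
Sorted largest to smallest: 63, 58, 52, 13, 13, 10 bp.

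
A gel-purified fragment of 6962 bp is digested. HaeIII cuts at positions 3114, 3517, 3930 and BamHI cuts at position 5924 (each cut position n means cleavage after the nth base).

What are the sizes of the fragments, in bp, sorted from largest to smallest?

3114, 1994, 1038, 413, 403 bp

Combined cut positions (sorted): 3114, 3517, 3930, 5924.
Linear molecule, 4 cuts → 5 fragments:
  3114 − 0 = 3114 bp
  3517 − 3114 = 403 bp
  3930 − 3517 = 413 bp
  5924 − 3930 = 1994 bp
  6962 − 5924 = 1038 bp
Sorted largest to smallest: 3114, 1994, 1038, 413, 403 bp.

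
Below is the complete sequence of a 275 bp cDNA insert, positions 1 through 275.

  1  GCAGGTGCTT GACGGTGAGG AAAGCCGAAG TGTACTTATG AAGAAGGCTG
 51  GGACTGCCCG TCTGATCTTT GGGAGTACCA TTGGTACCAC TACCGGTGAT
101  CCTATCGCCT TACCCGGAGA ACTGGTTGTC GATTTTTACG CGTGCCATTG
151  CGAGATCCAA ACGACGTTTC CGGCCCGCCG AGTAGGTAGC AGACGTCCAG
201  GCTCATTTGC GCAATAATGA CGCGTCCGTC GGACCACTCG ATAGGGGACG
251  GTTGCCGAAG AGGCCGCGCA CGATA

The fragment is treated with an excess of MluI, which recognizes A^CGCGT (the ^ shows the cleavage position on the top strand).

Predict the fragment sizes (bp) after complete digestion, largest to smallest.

MluI sites (ACGCGT) start at positions 138, 220.
MluI cuts after the first base of each site, so after positions 138, 220.
Linear molecule, 2 cuts → 3 fragments:
  1–138 → 138 bp
  139–220 → 82 bp
  221–275 → 55 bp
Sorted largest to smallest: 138, 82, 55 bp.

138, 82, 55 bp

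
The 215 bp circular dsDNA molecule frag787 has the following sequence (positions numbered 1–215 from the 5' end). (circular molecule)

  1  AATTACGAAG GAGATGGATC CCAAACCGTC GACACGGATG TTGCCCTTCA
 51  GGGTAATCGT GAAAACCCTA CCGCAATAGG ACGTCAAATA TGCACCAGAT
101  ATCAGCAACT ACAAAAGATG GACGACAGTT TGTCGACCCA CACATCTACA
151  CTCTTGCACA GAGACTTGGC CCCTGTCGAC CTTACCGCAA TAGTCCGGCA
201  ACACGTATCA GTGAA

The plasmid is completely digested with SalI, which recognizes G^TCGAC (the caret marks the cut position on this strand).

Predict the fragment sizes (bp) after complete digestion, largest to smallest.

SalI sites (GTCGAC) start at positions 28, 132, 175.
SalI cuts after the first base of each site, so after positions 28, 132, 175.
Circular molecule, 3 cuts → 3 fragments:
  29–132 → 104 bp
  133–175 → 43 bp
  176–215 then 1–28 → 40 + 28 = 68 bp
Sorted largest to smallest: 104, 68, 43 bp.

104, 68, 43 bp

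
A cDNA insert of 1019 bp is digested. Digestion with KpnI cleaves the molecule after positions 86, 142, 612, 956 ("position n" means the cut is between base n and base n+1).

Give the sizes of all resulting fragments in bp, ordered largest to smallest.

470, 344, 86, 63, 56 bp

Linear molecule, 4 cuts → 5 fragments:
  86 − 0 = 86 bp
  142 − 86 = 56 bp
  612 − 142 = 470 bp
  956 − 612 = 344 bp
  1019 − 956 = 63 bp
Sorted largest to smallest: 470, 344, 86, 63, 56 bp.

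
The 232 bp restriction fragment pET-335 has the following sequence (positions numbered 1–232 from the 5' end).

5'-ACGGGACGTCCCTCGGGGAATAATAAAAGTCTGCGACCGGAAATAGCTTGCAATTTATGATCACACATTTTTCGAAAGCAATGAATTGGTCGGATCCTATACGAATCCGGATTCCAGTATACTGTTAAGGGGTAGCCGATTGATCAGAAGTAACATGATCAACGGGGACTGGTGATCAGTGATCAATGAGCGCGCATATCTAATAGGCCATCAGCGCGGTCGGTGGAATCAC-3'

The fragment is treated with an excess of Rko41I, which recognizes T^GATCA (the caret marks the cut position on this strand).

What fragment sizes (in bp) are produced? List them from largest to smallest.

Rko41I sites (TGATCA) start at positions 58, 141, 156, 173, 180.
Rko41I cuts after the first base of each site, so after positions 58, 141, 156, 173, 180.
Linear molecule, 5 cuts → 6 fragments:
  1–58 → 58 bp
  59–141 → 83 bp
  142–156 → 15 bp
  157–173 → 17 bp
  174–180 → 7 bp
  181–232 → 52 bp
Sorted largest to smallest: 83, 58, 52, 17, 15, 7 bp.

83, 58, 52, 17, 15, 7 bp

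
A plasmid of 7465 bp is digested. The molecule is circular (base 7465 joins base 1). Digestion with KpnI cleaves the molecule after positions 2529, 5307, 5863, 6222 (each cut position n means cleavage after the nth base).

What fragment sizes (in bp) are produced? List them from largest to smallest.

3772, 2778, 556, 359 bp

Circular molecule, 4 cuts → 4 fragments:
  5307 − 2529 = 2778 bp
  5863 − 5307 = 556 bp
  6222 − 5863 = 359 bp
  wrap: 7465 − 6222 + 2529 = 3772 bp
Sorted largest to smallest: 3772, 2778, 556, 359 bp.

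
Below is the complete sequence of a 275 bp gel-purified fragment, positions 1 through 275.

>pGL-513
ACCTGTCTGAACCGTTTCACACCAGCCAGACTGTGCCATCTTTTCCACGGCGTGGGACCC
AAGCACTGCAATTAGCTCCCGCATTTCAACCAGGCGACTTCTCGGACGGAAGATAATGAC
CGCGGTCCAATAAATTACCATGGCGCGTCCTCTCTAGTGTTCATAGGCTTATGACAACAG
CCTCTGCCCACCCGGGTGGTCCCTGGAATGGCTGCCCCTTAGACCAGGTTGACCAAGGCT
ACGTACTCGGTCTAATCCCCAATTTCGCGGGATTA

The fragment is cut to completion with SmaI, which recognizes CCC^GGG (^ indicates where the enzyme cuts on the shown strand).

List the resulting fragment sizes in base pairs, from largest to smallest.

193, 82 bp

The SmaI site (CCCGGG) starts at position 191.
SmaI cuts after base 3 of each site, so after position 193.
Linear molecule, 1 cut → 2 fragments:
  1–193 → 193 bp
  194–275 → 82 bp
Sorted largest to smallest: 193, 82 bp.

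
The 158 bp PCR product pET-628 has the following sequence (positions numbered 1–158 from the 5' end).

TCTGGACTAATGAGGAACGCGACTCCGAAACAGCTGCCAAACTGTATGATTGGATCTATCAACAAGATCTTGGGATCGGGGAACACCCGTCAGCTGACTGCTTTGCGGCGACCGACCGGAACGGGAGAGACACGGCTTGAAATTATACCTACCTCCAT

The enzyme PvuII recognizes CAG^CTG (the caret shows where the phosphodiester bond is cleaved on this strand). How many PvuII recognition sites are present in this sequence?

CAGCTG occurs starting at positions 31, 91.
PvuII cuts at 2 sites.

2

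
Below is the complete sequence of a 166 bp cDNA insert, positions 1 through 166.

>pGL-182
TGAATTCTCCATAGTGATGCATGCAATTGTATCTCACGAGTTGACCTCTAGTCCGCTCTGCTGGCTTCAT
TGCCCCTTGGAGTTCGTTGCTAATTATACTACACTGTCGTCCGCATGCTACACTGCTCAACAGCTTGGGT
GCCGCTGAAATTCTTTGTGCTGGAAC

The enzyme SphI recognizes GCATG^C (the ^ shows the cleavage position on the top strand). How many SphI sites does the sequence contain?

GCATGC occurs starting at positions 19, 113.
SphI cuts at 2 sites.

2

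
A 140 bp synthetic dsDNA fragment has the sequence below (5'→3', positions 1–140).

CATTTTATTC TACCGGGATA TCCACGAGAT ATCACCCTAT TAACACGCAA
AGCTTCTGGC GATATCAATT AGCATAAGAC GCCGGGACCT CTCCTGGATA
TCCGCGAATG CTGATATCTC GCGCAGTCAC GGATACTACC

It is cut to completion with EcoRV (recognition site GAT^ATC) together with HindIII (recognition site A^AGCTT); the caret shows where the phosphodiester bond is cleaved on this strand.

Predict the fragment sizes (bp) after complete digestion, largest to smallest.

EcoRV sites (GATATC) start at positions 17, 28, 61, 97, 113.
EcoRV cuts after base 3 of each site, so after positions 19, 30, 63, 99, 115.
The HindIII site (AAGCTT) starts at position 50.
HindIII cuts after the first base of each site, so after position 50.
Combined cut positions: 19, 30, 50, 63, 99, 115.
Linear molecule, 6 cuts → 7 fragments:
  1–19 → 19 bp
  20–30 → 11 bp
  31–50 → 20 bp
  51–63 → 13 bp
  64–99 → 36 bp
  100–115 → 16 bp
  116–140 → 25 bp
Sorted largest to smallest: 36, 25, 20, 19, 16, 13, 11 bp.

36, 25, 20, 19, 16, 13, 11 bp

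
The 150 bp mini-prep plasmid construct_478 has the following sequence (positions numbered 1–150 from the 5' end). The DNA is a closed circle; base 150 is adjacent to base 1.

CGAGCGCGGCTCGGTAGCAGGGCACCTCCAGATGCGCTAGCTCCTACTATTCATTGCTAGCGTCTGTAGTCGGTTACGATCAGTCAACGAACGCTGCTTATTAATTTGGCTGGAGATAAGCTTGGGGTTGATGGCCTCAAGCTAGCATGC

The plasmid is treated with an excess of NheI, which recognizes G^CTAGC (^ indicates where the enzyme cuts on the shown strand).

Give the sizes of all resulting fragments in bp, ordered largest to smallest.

NheI sites (GCTAGC) start at positions 36, 56, 141.
NheI cuts after the first base of each site, so after positions 36, 56, 141.
Circular molecule, 3 cuts → 3 fragments:
  37–56 → 20 bp
  57–141 → 85 bp
  142–150 then 1–36 → 9 + 36 = 45 bp
Sorted largest to smallest: 85, 45, 20 bp.

85, 45, 20 bp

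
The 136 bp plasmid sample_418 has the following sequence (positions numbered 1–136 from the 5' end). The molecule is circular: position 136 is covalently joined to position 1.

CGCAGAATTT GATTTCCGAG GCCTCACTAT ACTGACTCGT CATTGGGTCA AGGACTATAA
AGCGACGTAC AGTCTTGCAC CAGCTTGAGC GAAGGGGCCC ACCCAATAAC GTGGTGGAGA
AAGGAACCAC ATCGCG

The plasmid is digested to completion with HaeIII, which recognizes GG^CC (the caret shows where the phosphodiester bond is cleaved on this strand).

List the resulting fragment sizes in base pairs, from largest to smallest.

HaeIII sites (GGCC) start at positions 20, 96.
HaeIII cuts after base 2 of each site, so after positions 21, 97.
Circular molecule, 2 cuts → 2 fragments:
  22–97 → 76 bp
  98–136 then 1–21 → 39 + 21 = 60 bp
Sorted largest to smallest: 76, 60 bp.

76, 60 bp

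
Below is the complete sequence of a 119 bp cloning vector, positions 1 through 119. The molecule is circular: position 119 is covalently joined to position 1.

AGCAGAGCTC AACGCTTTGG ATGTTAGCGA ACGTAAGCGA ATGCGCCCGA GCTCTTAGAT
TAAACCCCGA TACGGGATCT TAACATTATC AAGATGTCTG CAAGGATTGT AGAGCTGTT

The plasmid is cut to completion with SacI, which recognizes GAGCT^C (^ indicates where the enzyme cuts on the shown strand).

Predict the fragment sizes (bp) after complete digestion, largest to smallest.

75, 44 bp

SacI sites (GAGCTC) start at positions 5, 49.
SacI cuts after base 5 of each site (before the last base), so after positions 9, 53.
Circular molecule, 2 cuts → 2 fragments:
  10–53 → 44 bp
  54–119 then 1–9 → 66 + 9 = 75 bp
Sorted largest to smallest: 75, 44 bp.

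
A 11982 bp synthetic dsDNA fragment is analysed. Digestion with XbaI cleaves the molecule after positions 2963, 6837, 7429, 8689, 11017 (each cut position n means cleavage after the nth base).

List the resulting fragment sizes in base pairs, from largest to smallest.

3874, 2963, 2328, 1260, 965, 592 bp

Linear molecule, 5 cuts → 6 fragments:
  2963 − 0 = 2963 bp
  6837 − 2963 = 3874 bp
  7429 − 6837 = 592 bp
  8689 − 7429 = 1260 bp
  11017 − 8689 = 2328 bp
  11982 − 11017 = 965 bp
Sorted largest to smallest: 3874, 2963, 2328, 1260, 965, 592 bp.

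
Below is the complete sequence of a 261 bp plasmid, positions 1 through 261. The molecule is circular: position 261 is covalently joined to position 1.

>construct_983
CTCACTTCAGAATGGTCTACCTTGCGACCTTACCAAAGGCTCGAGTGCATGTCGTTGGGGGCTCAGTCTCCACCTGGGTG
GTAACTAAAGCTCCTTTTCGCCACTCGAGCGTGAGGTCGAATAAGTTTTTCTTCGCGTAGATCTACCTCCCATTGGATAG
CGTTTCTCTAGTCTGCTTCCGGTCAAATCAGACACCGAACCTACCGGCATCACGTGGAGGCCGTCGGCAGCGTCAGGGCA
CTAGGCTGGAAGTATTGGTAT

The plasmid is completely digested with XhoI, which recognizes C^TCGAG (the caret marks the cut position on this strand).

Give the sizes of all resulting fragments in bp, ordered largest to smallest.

197, 64 bp

XhoI sites (CTCGAG) start at positions 40, 104.
XhoI cuts after the first base of each site, so after positions 40, 104.
Circular molecule, 2 cuts → 2 fragments:
  41–104 → 64 bp
  105–261 then 1–40 → 157 + 40 = 197 bp
Sorted largest to smallest: 197, 64 bp.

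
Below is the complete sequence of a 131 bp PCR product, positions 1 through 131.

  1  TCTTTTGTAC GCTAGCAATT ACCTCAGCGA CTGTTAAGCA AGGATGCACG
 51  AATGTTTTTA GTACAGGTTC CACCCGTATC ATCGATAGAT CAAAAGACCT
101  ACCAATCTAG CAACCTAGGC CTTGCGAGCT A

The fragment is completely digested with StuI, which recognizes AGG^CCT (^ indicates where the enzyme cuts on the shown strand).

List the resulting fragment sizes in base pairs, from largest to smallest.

The StuI site (AGGCCT) starts at position 117.
StuI cuts after base 3 of each site, so after position 119.
Linear molecule, 1 cut → 2 fragments:
  1–119 → 119 bp
  120–131 → 12 bp
Sorted largest to smallest: 119, 12 bp.

119, 12 bp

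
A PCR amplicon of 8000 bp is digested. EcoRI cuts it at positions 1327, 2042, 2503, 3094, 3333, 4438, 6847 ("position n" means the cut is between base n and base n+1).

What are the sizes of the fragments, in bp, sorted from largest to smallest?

Linear molecule, 7 cuts → 8 fragments:
  1327 − 0 = 1327 bp
  2042 − 1327 = 715 bp
  2503 − 2042 = 461 bp
  3094 − 2503 = 591 bp
  3333 − 3094 = 239 bp
  4438 − 3333 = 1105 bp
  6847 − 4438 = 2409 bp
  8000 − 6847 = 1153 bp
Sorted largest to smallest: 2409, 1327, 1153, 1105, 715, 591, 461, 239 bp.

2409, 1327, 1153, 1105, 715, 591, 461, 239 bp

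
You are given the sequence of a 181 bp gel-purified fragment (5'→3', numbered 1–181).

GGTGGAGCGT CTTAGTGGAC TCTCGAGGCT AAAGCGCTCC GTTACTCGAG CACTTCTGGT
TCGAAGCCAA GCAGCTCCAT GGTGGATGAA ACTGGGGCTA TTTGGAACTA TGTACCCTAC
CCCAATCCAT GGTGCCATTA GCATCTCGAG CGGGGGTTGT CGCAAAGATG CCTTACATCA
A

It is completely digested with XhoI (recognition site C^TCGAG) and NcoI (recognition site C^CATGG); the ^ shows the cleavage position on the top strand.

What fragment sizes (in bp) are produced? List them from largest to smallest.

XhoI sites (CTCGAG) start at positions 22, 45, 145.
XhoI cuts after the first base of each site, so after positions 22, 45, 145.
NcoI sites (CCATGG) start at positions 77, 127.
NcoI cuts after the first base of each site, so after positions 77, 127.
Combined cut positions: 22, 45, 77, 127, 145.
Linear molecule, 5 cuts → 6 fragments:
  1–22 → 22 bp
  23–45 → 23 bp
  46–77 → 32 bp
  78–127 → 50 bp
  128–145 → 18 bp
  146–181 → 36 bp
Sorted largest to smallest: 50, 36, 32, 23, 22, 18 bp.

50, 36, 32, 23, 22, 18 bp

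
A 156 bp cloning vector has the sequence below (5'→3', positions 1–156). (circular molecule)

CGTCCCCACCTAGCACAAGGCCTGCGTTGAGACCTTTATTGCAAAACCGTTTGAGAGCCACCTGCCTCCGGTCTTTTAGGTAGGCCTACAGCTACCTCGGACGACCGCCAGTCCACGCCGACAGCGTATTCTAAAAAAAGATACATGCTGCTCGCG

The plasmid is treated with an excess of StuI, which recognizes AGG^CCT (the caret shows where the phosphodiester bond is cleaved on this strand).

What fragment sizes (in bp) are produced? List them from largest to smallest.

92, 64 bp

StuI sites (AGGCCT) start at positions 18, 82.
StuI cuts after base 3 of each site, so after positions 20, 84.
Circular molecule, 2 cuts → 2 fragments:
  21–84 → 64 bp
  85–156 then 1–20 → 72 + 20 = 92 bp
Sorted largest to smallest: 92, 64 bp.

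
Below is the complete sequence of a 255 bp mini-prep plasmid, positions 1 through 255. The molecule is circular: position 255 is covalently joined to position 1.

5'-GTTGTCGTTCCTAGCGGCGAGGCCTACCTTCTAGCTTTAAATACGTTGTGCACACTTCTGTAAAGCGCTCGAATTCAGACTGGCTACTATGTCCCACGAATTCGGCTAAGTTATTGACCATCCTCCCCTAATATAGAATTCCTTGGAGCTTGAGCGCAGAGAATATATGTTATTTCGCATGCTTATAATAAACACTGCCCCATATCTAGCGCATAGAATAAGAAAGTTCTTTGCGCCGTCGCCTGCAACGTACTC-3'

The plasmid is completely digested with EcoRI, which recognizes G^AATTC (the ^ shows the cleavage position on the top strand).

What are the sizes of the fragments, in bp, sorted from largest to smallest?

EcoRI sites (GAATTC) start at positions 71, 98, 136.
EcoRI cuts after the first base of each site, so after positions 71, 98, 136.
Circular molecule, 3 cuts → 3 fragments:
  72–98 → 27 bp
  99–136 → 38 bp
  137–255 then 1–71 → 119 + 71 = 190 bp
Sorted largest to smallest: 190, 38, 27 bp.

190, 38, 27 bp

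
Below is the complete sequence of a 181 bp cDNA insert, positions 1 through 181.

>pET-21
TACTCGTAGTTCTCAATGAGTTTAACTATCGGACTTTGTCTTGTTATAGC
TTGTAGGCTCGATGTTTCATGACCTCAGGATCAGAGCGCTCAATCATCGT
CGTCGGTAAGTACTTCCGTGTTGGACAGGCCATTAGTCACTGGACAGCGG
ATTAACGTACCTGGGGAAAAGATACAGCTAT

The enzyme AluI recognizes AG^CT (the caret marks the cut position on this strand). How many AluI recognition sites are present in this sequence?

AGCT occurs starting at positions 48, 176.
AluI cuts at 2 sites.

2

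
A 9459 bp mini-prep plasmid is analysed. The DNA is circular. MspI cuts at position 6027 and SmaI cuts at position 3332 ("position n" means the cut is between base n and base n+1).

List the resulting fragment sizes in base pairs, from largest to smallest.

Combined cut positions (sorted): 3332, 6027.
Circular molecule, 2 cuts → 2 fragments:
  6027 − 3332 = 2695 bp
  wrap: 9459 − 6027 + 3332 = 6764 bp
Sorted largest to smallest: 6764, 2695 bp.

6764, 2695 bp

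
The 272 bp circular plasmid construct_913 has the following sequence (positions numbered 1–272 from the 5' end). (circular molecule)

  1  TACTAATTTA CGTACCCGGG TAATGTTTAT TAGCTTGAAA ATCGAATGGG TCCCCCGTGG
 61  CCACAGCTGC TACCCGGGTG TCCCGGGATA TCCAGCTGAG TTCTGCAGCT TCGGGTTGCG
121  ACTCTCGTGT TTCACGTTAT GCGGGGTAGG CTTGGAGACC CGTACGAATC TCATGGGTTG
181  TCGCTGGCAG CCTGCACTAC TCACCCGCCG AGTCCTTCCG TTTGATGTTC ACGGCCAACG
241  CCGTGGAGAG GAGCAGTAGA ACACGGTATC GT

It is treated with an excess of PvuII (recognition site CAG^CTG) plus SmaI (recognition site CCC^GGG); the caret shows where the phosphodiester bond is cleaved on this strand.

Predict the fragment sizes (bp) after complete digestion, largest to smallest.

194, 49, 11, 9, 9 bp

PvuII sites (CAGCTG) start at positions 64, 93.
PvuII cuts after base 3 of each site, so after positions 66, 95.
SmaI sites (CCCGGG) start at positions 15, 73, 82.
SmaI cuts after base 3 of each site, so after positions 17, 75, 84.
Combined cut positions: 17, 66, 75, 84, 95.
Circular molecule, 5 cuts → 5 fragments:
  18–66 → 49 bp
  67–75 → 9 bp
  76–84 → 9 bp
  85–95 → 11 bp
  96–272 then 1–17 → 177 + 17 = 194 bp
Sorted largest to smallest: 194, 49, 11, 9, 9 bp.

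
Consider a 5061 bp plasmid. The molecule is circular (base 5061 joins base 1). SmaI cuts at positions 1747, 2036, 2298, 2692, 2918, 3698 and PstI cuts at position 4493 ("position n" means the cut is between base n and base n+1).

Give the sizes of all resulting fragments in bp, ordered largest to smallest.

2315, 795, 780, 394, 289, 262, 226 bp

Combined cut positions (sorted): 1747, 2036, 2298, 2692, 2918, 3698, 4493.
Circular molecule, 7 cuts → 7 fragments:
  2036 − 1747 = 289 bp
  2298 − 2036 = 262 bp
  2692 − 2298 = 394 bp
  2918 − 2692 = 226 bp
  3698 − 2918 = 780 bp
  4493 − 3698 = 795 bp
  wrap: 5061 − 4493 + 1747 = 2315 bp
Sorted largest to smallest: 2315, 795, 780, 394, 289, 262, 226 bp.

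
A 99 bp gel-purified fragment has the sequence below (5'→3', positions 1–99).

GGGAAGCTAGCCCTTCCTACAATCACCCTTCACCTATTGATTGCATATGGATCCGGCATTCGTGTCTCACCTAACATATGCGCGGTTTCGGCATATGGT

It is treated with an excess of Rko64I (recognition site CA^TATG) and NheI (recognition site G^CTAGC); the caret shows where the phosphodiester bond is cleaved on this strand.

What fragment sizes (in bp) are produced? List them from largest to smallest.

Rko64I sites (CATATG) start at positions 44, 75, 92.
Rko64I cuts after base 2 of each site, so after positions 45, 76, 93.
The NheI site (GCTAGC) starts at position 6.
NheI cuts after the first base of each site, so after position 6.
Combined cut positions: 6, 45, 76, 93.
Linear molecule, 4 cuts → 5 fragments:
  1–6 → 6 bp
  7–45 → 39 bp
  46–76 → 31 bp
  77–93 → 17 bp
  94–99 → 6 bp
Sorted largest to smallest: 39, 31, 17, 6, 6 bp.

39, 31, 17, 6, 6 bp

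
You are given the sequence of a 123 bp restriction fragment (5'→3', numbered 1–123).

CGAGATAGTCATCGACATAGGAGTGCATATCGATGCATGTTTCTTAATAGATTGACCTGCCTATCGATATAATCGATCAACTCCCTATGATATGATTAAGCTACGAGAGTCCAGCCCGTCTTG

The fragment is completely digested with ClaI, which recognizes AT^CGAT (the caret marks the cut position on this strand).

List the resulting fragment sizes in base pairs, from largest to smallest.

ClaI sites (ATCGAT) start at positions 29, 63, 72.
ClaI cuts after base 2 of each site, so after positions 30, 64, 73.
Linear molecule, 3 cuts → 4 fragments:
  1–30 → 30 bp
  31–64 → 34 bp
  65–73 → 9 bp
  74–123 → 50 bp
Sorted largest to smallest: 50, 34, 30, 9 bp.

50, 34, 30, 9 bp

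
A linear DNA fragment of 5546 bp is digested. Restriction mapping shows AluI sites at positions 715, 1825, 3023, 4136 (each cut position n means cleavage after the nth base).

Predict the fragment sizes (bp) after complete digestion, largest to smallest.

Linear molecule, 4 cuts → 5 fragments:
  715 − 0 = 715 bp
  1825 − 715 = 1110 bp
  3023 − 1825 = 1198 bp
  4136 − 3023 = 1113 bp
  5546 − 4136 = 1410 bp
Sorted largest to smallest: 1410, 1198, 1113, 1110, 715 bp.

1410, 1198, 1113, 1110, 715 bp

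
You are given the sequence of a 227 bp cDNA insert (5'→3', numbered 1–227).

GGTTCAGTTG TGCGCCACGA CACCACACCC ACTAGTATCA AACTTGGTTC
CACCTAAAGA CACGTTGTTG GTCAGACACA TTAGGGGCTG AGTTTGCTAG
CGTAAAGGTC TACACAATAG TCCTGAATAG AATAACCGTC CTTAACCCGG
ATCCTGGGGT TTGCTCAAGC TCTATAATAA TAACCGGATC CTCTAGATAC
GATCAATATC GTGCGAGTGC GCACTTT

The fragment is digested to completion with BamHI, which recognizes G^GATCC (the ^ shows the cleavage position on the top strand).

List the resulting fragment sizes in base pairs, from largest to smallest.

BamHI sites (GGATCC) start at positions 149, 186.
BamHI cuts after the first base of each site, so after positions 149, 186.
Linear molecule, 2 cuts → 3 fragments:
  1–149 → 149 bp
  150–186 → 37 bp
  187–227 → 41 bp
Sorted largest to smallest: 149, 41, 37 bp.

149, 41, 37 bp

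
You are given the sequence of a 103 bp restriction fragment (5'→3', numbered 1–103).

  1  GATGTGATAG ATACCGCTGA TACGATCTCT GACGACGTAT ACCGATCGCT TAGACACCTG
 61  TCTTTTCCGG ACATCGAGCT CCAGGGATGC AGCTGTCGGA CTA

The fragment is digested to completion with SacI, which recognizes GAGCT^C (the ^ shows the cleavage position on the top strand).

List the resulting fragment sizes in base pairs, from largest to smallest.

The SacI site (GAGCTC) starts at position 76.
SacI cuts after base 5 of each site (before the last base), so after position 80.
Linear molecule, 1 cut → 2 fragments:
  1–80 → 80 bp
  81–103 → 23 bp
Sorted largest to smallest: 80, 23 bp.

80, 23 bp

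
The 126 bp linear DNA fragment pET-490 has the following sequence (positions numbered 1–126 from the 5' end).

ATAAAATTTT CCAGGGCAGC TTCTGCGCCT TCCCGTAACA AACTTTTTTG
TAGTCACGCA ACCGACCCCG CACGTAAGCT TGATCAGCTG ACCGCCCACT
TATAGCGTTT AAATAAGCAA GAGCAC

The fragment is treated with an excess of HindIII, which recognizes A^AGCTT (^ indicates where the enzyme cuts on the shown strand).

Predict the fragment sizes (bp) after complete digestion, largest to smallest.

76, 50 bp

The HindIII site (AAGCTT) starts at position 76.
HindIII cuts after the first base of each site, so after position 76.
Linear molecule, 1 cut → 2 fragments:
  1–76 → 76 bp
  77–126 → 50 bp
Sorted largest to smallest: 76, 50 bp.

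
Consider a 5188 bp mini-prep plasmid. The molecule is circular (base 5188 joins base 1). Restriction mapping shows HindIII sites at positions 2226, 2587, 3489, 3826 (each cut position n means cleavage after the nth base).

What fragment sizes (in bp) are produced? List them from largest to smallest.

Circular molecule, 4 cuts → 4 fragments:
  2587 − 2226 = 361 bp
  3489 − 2587 = 902 bp
  3826 − 3489 = 337 bp
  wrap: 5188 − 3826 + 2226 = 3588 bp
Sorted largest to smallest: 3588, 902, 361, 337 bp.

3588, 902, 361, 337 bp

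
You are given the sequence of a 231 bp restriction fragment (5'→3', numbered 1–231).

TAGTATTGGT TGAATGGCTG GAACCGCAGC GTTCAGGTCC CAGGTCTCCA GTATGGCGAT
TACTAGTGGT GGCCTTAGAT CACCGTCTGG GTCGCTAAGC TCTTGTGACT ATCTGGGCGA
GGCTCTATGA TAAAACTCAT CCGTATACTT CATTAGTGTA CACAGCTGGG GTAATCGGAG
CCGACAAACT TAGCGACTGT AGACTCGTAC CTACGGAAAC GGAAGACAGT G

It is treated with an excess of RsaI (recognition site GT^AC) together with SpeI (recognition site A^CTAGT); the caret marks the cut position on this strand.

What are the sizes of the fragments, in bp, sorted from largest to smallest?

RsaI sites (GTAC) start at positions 158, 207.
RsaI cuts after base 2 of each site, so after positions 159, 208.
The SpeI site (ACTAGT) starts at position 62.
SpeI cuts after the first base of each site, so after position 62.
Combined cut positions: 62, 159, 208.
Linear molecule, 3 cuts → 4 fragments:
  1–62 → 62 bp
  63–159 → 97 bp
  160–208 → 49 bp
  209–231 → 23 bp
Sorted largest to smallest: 97, 62, 49, 23 bp.

97, 62, 49, 23 bp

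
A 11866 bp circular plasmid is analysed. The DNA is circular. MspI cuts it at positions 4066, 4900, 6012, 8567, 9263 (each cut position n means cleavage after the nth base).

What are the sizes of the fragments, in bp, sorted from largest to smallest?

6669, 2555, 1112, 834, 696 bp

Circular molecule, 5 cuts → 5 fragments:
  4900 − 4066 = 834 bp
  6012 − 4900 = 1112 bp
  8567 − 6012 = 2555 bp
  9263 − 8567 = 696 bp
  wrap: 11866 − 9263 + 4066 = 6669 bp
Sorted largest to smallest: 6669, 2555, 1112, 834, 696 bp.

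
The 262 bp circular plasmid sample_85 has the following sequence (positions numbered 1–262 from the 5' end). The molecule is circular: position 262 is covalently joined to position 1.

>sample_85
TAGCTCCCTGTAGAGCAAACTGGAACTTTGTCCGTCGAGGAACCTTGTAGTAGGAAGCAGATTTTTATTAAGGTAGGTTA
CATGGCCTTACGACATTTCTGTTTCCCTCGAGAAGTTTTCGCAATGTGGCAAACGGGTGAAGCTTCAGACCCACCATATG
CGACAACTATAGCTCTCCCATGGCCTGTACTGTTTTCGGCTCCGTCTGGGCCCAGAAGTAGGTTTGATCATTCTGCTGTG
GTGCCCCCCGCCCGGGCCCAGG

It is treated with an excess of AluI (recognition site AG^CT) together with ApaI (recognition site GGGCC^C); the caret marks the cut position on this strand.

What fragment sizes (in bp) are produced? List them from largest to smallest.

139, 46, 40, 30, 7 bp

AluI sites (AGCT) start at positions 2, 141, 171.
AluI cuts after base 2 of each site, so after positions 3, 142, 172.
ApaI sites (GGGCCC) start at positions 208, 254.
ApaI cuts after base 5 of each site (before the last base), so after positions 212, 258.
Combined cut positions: 3, 142, 172, 212, 258.
Circular molecule, 5 cuts → 5 fragments:
  4–142 → 139 bp
  143–172 → 30 bp
  173–212 → 40 bp
  213–258 → 46 bp
  259–262 then 1–3 → 4 + 3 = 7 bp
Sorted largest to smallest: 139, 46, 40, 30, 7 bp.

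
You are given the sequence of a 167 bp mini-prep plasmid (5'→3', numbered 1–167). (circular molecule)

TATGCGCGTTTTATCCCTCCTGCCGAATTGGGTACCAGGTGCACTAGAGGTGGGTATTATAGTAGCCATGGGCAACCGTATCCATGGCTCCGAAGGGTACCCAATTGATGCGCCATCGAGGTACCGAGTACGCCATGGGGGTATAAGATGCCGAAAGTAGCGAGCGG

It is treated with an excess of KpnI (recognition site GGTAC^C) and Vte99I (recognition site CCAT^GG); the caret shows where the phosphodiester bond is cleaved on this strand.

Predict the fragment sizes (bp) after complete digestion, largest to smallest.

66, 34, 24, 16, 15, 12 bp

KpnI sites (GGTACC) start at positions 31, 96, 120.
KpnI cuts after base 5 of each site (before the last base), so after positions 35, 100, 124.
Vte99I sites (CCATGG) start at positions 66, 82, 133.
Vte99I cuts after base 4 of each site, so after positions 69, 85, 136.
Combined cut positions: 35, 69, 85, 100, 124, 136.
Circular molecule, 6 cuts → 6 fragments:
  36–69 → 34 bp
  70–85 → 16 bp
  86–100 → 15 bp
  101–124 → 24 bp
  125–136 → 12 bp
  137–167 then 1–35 → 31 + 35 = 66 bp
Sorted largest to smallest: 66, 34, 24, 16, 15, 12 bp.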